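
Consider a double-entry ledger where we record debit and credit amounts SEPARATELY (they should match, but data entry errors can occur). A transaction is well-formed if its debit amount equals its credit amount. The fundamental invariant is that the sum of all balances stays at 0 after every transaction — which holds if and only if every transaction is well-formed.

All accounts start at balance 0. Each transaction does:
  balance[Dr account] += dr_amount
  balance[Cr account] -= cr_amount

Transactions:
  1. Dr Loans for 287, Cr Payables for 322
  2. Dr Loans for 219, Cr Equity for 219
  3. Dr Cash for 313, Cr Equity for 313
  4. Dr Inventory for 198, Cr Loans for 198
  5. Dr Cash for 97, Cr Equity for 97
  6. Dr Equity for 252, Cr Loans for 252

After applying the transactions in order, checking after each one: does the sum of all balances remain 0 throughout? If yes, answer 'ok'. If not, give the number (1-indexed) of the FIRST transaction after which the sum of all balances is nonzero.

Answer: 1

Derivation:
After txn 1: dr=287 cr=322 sum_balances=-35
After txn 2: dr=219 cr=219 sum_balances=-35
After txn 3: dr=313 cr=313 sum_balances=-35
After txn 4: dr=198 cr=198 sum_balances=-35
After txn 5: dr=97 cr=97 sum_balances=-35
After txn 6: dr=252 cr=252 sum_balances=-35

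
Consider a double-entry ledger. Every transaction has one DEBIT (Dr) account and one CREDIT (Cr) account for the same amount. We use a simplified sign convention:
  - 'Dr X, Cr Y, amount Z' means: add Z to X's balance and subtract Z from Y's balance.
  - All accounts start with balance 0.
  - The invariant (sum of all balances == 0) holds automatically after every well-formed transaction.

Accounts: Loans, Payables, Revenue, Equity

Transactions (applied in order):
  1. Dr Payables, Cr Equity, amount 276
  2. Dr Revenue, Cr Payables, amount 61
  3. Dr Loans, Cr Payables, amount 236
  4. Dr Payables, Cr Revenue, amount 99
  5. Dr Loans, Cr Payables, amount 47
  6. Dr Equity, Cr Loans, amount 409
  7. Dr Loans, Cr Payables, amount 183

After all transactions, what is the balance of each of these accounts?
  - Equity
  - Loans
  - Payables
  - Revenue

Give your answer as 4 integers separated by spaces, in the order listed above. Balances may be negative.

After txn 1 (Dr Payables, Cr Equity, amount 276): Equity=-276 Payables=276
After txn 2 (Dr Revenue, Cr Payables, amount 61): Equity=-276 Payables=215 Revenue=61
After txn 3 (Dr Loans, Cr Payables, amount 236): Equity=-276 Loans=236 Payables=-21 Revenue=61
After txn 4 (Dr Payables, Cr Revenue, amount 99): Equity=-276 Loans=236 Payables=78 Revenue=-38
After txn 5 (Dr Loans, Cr Payables, amount 47): Equity=-276 Loans=283 Payables=31 Revenue=-38
After txn 6 (Dr Equity, Cr Loans, amount 409): Equity=133 Loans=-126 Payables=31 Revenue=-38
After txn 7 (Dr Loans, Cr Payables, amount 183): Equity=133 Loans=57 Payables=-152 Revenue=-38

Answer: 133 57 -152 -38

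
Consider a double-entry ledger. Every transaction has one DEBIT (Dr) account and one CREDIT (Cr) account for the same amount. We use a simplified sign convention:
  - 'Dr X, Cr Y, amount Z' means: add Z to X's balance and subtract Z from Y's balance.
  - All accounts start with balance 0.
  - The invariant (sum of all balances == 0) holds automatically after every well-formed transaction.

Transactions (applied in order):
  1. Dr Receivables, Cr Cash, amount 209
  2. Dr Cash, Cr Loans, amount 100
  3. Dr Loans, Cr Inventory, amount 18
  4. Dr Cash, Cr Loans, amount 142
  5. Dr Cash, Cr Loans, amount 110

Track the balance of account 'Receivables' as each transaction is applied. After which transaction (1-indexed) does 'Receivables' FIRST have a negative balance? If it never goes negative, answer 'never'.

Answer: never

Derivation:
After txn 1: Receivables=209
After txn 2: Receivables=209
After txn 3: Receivables=209
After txn 4: Receivables=209
After txn 5: Receivables=209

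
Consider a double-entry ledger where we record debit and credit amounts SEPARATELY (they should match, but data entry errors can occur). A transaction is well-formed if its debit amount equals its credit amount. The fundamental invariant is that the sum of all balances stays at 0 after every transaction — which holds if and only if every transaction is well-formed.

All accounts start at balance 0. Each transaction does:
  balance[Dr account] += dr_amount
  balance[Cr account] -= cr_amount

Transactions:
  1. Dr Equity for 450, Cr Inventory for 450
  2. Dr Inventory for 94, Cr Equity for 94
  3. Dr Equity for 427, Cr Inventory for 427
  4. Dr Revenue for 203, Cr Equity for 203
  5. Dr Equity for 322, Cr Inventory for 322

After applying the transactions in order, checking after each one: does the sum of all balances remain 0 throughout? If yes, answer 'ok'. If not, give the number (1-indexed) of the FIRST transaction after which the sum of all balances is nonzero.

After txn 1: dr=450 cr=450 sum_balances=0
After txn 2: dr=94 cr=94 sum_balances=0
After txn 3: dr=427 cr=427 sum_balances=0
After txn 4: dr=203 cr=203 sum_balances=0
After txn 5: dr=322 cr=322 sum_balances=0

Answer: ok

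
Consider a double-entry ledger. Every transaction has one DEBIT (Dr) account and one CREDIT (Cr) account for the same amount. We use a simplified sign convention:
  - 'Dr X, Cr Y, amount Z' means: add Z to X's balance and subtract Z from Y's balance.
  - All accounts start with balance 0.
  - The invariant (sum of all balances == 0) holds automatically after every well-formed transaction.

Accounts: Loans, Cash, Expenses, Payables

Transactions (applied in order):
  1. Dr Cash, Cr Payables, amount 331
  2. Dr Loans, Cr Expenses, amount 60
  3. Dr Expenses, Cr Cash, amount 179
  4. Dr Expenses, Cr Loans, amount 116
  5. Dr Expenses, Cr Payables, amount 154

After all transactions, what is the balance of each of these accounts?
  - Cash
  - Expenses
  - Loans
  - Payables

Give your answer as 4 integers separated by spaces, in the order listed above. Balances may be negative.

After txn 1 (Dr Cash, Cr Payables, amount 331): Cash=331 Payables=-331
After txn 2 (Dr Loans, Cr Expenses, amount 60): Cash=331 Expenses=-60 Loans=60 Payables=-331
After txn 3 (Dr Expenses, Cr Cash, amount 179): Cash=152 Expenses=119 Loans=60 Payables=-331
After txn 4 (Dr Expenses, Cr Loans, amount 116): Cash=152 Expenses=235 Loans=-56 Payables=-331
After txn 5 (Dr Expenses, Cr Payables, amount 154): Cash=152 Expenses=389 Loans=-56 Payables=-485

Answer: 152 389 -56 -485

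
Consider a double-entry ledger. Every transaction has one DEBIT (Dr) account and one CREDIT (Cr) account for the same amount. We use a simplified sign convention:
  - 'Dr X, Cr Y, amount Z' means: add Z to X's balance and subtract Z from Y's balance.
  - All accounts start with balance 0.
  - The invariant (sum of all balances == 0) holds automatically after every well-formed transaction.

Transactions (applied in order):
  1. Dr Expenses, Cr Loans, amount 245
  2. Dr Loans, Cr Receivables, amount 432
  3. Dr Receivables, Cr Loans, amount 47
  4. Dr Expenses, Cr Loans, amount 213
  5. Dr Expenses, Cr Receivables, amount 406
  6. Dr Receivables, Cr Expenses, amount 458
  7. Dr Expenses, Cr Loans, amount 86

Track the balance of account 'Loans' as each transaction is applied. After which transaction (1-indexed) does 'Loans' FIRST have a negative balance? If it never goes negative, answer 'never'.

After txn 1: Loans=-245

Answer: 1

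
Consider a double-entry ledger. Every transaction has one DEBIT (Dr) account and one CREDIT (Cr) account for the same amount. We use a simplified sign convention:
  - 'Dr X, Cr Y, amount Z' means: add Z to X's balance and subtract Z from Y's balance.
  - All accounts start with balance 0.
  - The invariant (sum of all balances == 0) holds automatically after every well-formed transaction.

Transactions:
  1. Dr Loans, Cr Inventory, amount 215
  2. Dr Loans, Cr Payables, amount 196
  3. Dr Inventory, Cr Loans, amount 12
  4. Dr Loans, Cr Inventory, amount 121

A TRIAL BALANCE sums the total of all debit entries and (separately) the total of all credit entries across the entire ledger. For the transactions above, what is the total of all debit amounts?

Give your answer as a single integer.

Txn 1: debit+=215
Txn 2: debit+=196
Txn 3: debit+=12
Txn 4: debit+=121
Total debits = 544

Answer: 544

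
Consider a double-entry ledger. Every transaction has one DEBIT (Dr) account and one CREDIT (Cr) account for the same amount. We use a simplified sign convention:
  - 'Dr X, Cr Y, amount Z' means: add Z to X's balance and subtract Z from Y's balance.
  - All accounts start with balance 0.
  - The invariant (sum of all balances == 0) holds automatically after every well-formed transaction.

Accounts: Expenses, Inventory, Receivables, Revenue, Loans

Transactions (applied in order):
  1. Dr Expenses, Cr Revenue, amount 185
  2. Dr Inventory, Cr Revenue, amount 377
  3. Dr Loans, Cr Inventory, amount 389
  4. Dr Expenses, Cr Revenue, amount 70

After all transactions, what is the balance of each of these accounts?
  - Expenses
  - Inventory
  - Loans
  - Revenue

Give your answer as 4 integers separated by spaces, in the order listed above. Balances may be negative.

After txn 1 (Dr Expenses, Cr Revenue, amount 185): Expenses=185 Revenue=-185
After txn 2 (Dr Inventory, Cr Revenue, amount 377): Expenses=185 Inventory=377 Revenue=-562
After txn 3 (Dr Loans, Cr Inventory, amount 389): Expenses=185 Inventory=-12 Loans=389 Revenue=-562
After txn 4 (Dr Expenses, Cr Revenue, amount 70): Expenses=255 Inventory=-12 Loans=389 Revenue=-632

Answer: 255 -12 389 -632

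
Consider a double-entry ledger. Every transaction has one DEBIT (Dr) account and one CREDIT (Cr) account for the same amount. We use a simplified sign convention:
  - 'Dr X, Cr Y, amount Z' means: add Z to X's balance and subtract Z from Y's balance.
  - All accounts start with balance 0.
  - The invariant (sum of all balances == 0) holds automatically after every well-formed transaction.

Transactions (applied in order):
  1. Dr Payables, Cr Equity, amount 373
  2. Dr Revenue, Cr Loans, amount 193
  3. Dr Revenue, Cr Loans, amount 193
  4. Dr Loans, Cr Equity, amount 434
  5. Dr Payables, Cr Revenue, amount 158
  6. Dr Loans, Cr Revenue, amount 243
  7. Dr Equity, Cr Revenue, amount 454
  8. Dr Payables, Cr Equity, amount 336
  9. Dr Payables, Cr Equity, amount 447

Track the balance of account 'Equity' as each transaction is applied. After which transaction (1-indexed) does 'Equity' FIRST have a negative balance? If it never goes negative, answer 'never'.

After txn 1: Equity=-373

Answer: 1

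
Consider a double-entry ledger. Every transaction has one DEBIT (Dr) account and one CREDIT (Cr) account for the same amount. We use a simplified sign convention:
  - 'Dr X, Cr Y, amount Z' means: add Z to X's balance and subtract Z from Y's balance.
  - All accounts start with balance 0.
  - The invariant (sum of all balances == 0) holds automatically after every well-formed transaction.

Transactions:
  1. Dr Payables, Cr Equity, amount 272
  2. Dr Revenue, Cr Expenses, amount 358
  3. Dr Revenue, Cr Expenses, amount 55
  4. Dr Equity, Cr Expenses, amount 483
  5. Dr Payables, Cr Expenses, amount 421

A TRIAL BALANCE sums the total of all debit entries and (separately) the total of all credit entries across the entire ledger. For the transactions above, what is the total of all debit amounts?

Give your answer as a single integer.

Answer: 1589

Derivation:
Txn 1: debit+=272
Txn 2: debit+=358
Txn 3: debit+=55
Txn 4: debit+=483
Txn 5: debit+=421
Total debits = 1589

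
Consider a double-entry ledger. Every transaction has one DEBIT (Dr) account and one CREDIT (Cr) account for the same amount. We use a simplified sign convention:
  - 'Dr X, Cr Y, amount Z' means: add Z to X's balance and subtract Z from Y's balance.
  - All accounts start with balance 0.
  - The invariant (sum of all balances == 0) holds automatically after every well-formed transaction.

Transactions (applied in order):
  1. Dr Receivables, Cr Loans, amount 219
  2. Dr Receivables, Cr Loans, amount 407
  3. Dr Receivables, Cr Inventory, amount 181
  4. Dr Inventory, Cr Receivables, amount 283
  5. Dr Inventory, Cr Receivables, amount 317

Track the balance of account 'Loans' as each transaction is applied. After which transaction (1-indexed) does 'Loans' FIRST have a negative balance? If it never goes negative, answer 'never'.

After txn 1: Loans=-219

Answer: 1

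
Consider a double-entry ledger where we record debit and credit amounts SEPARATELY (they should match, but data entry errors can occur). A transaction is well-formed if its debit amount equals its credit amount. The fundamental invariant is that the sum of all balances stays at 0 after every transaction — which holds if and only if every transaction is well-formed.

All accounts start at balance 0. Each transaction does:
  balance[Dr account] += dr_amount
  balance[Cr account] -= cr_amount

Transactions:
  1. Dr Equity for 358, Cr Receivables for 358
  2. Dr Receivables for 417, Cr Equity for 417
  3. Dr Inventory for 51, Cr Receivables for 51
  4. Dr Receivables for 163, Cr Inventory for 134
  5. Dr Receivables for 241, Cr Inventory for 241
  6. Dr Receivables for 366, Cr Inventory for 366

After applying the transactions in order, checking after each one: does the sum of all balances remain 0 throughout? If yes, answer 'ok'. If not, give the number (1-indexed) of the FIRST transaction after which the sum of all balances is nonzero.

After txn 1: dr=358 cr=358 sum_balances=0
After txn 2: dr=417 cr=417 sum_balances=0
After txn 3: dr=51 cr=51 sum_balances=0
After txn 4: dr=163 cr=134 sum_balances=29
After txn 5: dr=241 cr=241 sum_balances=29
After txn 6: dr=366 cr=366 sum_balances=29

Answer: 4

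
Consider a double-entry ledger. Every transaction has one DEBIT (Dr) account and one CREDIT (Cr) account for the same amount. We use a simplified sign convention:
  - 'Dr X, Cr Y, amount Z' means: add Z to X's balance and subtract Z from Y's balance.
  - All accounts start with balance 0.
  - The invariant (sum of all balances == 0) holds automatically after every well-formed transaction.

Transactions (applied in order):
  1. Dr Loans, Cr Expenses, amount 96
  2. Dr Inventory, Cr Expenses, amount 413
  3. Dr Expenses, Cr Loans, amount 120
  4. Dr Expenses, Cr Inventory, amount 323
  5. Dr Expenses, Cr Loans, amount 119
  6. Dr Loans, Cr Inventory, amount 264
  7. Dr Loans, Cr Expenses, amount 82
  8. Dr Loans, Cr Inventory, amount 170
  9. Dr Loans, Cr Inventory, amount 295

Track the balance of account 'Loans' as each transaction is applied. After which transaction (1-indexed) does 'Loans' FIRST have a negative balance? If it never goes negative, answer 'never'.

Answer: 3

Derivation:
After txn 1: Loans=96
After txn 2: Loans=96
After txn 3: Loans=-24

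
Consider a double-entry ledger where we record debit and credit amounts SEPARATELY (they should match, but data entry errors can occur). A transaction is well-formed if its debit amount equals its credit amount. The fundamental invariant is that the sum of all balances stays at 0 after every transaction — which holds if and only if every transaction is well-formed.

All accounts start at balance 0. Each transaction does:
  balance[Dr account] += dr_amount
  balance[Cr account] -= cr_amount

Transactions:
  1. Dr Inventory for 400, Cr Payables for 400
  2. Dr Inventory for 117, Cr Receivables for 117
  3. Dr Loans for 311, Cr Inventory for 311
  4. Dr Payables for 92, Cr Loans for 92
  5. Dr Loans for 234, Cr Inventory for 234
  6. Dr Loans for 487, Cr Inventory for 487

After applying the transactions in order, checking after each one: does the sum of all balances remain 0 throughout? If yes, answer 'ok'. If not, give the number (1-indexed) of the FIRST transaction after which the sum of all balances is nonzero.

After txn 1: dr=400 cr=400 sum_balances=0
After txn 2: dr=117 cr=117 sum_balances=0
After txn 3: dr=311 cr=311 sum_balances=0
After txn 4: dr=92 cr=92 sum_balances=0
After txn 5: dr=234 cr=234 sum_balances=0
After txn 6: dr=487 cr=487 sum_balances=0

Answer: ok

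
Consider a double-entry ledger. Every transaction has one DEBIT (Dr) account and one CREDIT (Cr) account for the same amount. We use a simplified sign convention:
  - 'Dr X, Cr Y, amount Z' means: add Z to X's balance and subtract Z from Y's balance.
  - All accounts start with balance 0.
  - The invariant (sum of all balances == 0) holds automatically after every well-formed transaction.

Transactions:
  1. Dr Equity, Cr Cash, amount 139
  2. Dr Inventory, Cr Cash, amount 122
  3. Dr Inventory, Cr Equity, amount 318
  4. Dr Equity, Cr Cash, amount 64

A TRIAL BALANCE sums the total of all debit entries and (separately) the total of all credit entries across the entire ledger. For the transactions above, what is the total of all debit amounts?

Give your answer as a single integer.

Txn 1: debit+=139
Txn 2: debit+=122
Txn 3: debit+=318
Txn 4: debit+=64
Total debits = 643

Answer: 643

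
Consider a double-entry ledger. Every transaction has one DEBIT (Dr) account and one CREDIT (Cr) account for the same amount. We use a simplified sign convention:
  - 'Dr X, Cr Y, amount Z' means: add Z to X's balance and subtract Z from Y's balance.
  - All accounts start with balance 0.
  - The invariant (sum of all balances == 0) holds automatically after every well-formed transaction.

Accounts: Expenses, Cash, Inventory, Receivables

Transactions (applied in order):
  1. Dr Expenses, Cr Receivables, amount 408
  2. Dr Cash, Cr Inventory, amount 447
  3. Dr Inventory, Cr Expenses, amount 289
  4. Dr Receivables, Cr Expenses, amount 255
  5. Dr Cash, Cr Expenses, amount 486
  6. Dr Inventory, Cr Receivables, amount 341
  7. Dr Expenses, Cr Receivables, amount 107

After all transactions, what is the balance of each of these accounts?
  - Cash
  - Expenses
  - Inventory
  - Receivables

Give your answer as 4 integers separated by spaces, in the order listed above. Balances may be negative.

Answer: 933 -515 183 -601

Derivation:
After txn 1 (Dr Expenses, Cr Receivables, amount 408): Expenses=408 Receivables=-408
After txn 2 (Dr Cash, Cr Inventory, amount 447): Cash=447 Expenses=408 Inventory=-447 Receivables=-408
After txn 3 (Dr Inventory, Cr Expenses, amount 289): Cash=447 Expenses=119 Inventory=-158 Receivables=-408
After txn 4 (Dr Receivables, Cr Expenses, amount 255): Cash=447 Expenses=-136 Inventory=-158 Receivables=-153
After txn 5 (Dr Cash, Cr Expenses, amount 486): Cash=933 Expenses=-622 Inventory=-158 Receivables=-153
After txn 6 (Dr Inventory, Cr Receivables, amount 341): Cash=933 Expenses=-622 Inventory=183 Receivables=-494
After txn 7 (Dr Expenses, Cr Receivables, amount 107): Cash=933 Expenses=-515 Inventory=183 Receivables=-601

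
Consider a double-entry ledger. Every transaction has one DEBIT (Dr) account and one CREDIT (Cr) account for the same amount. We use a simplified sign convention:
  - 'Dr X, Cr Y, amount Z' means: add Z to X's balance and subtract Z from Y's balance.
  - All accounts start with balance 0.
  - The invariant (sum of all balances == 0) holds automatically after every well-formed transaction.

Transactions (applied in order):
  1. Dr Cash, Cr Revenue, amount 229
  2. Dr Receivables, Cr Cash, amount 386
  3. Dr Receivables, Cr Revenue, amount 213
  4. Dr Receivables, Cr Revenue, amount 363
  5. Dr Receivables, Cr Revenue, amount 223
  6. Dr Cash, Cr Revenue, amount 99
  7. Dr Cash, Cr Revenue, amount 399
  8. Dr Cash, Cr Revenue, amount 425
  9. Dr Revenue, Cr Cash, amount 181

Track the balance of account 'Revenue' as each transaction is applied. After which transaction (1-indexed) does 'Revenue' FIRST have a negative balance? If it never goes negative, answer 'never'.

Answer: 1

Derivation:
After txn 1: Revenue=-229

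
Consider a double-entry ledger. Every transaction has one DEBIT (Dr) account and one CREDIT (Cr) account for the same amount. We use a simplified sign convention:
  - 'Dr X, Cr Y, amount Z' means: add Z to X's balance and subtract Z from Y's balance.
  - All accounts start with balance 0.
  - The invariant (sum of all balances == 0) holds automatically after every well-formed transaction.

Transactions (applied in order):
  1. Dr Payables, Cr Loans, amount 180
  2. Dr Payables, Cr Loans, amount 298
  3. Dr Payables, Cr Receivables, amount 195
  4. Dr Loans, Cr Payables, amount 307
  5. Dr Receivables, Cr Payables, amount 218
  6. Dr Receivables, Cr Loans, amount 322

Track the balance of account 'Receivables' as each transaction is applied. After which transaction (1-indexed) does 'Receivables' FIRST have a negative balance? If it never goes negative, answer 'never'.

Answer: 3

Derivation:
After txn 1: Receivables=0
After txn 2: Receivables=0
After txn 3: Receivables=-195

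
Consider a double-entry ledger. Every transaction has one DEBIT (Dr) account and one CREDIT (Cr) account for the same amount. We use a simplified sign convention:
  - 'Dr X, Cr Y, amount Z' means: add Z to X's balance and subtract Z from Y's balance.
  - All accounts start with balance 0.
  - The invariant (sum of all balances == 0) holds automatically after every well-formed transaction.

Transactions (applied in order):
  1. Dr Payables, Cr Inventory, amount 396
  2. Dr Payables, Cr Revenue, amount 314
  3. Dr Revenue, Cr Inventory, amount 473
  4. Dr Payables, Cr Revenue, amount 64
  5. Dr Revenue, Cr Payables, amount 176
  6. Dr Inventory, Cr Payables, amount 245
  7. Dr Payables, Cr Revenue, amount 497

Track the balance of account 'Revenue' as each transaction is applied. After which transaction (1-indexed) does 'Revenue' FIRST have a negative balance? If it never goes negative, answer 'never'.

After txn 1: Revenue=0
After txn 2: Revenue=-314

Answer: 2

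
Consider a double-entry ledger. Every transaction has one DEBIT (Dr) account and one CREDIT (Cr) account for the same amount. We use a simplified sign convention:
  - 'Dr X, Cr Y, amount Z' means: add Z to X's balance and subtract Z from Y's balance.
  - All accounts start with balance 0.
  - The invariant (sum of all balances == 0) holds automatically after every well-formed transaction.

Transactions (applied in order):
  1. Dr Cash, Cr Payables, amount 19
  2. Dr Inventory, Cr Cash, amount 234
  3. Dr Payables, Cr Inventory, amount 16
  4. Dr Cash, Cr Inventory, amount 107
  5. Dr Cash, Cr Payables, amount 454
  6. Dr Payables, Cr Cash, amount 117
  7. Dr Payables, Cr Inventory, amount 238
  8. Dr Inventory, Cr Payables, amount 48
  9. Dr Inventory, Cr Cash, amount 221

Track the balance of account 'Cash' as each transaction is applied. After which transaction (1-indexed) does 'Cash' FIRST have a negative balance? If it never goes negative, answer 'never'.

Answer: 2

Derivation:
After txn 1: Cash=19
After txn 2: Cash=-215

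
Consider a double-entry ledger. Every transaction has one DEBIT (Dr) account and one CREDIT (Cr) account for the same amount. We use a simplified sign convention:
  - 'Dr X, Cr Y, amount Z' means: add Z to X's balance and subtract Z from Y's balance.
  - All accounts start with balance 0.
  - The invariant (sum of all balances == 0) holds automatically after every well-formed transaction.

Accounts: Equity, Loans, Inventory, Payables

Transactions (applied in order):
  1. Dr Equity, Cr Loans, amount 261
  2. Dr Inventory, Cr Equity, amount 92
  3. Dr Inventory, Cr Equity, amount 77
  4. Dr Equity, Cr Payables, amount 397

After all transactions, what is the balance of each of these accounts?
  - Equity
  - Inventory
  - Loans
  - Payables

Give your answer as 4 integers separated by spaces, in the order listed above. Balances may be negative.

After txn 1 (Dr Equity, Cr Loans, amount 261): Equity=261 Loans=-261
After txn 2 (Dr Inventory, Cr Equity, amount 92): Equity=169 Inventory=92 Loans=-261
After txn 3 (Dr Inventory, Cr Equity, amount 77): Equity=92 Inventory=169 Loans=-261
After txn 4 (Dr Equity, Cr Payables, amount 397): Equity=489 Inventory=169 Loans=-261 Payables=-397

Answer: 489 169 -261 -397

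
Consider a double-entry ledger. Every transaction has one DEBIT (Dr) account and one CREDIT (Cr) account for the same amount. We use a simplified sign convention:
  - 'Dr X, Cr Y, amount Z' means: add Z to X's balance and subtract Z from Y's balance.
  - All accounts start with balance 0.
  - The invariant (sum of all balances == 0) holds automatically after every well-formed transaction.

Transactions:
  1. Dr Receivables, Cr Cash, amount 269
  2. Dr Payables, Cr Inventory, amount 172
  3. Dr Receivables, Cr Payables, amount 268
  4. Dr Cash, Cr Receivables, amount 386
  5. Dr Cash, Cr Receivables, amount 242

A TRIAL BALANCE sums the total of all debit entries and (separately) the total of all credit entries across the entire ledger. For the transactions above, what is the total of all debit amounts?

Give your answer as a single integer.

Txn 1: debit+=269
Txn 2: debit+=172
Txn 3: debit+=268
Txn 4: debit+=386
Txn 5: debit+=242
Total debits = 1337

Answer: 1337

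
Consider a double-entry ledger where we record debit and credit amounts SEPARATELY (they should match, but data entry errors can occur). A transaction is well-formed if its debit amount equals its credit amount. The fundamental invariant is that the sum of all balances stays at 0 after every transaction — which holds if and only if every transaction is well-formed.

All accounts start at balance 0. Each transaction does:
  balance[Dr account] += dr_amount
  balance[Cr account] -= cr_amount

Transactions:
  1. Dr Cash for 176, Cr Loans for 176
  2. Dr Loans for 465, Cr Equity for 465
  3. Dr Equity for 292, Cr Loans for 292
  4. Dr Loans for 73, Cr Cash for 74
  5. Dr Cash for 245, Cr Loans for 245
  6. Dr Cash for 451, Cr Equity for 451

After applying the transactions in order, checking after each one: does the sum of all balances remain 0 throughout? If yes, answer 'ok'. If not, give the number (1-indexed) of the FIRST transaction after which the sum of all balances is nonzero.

Answer: 4

Derivation:
After txn 1: dr=176 cr=176 sum_balances=0
After txn 2: dr=465 cr=465 sum_balances=0
After txn 3: dr=292 cr=292 sum_balances=0
After txn 4: dr=73 cr=74 sum_balances=-1
After txn 5: dr=245 cr=245 sum_balances=-1
After txn 6: dr=451 cr=451 sum_balances=-1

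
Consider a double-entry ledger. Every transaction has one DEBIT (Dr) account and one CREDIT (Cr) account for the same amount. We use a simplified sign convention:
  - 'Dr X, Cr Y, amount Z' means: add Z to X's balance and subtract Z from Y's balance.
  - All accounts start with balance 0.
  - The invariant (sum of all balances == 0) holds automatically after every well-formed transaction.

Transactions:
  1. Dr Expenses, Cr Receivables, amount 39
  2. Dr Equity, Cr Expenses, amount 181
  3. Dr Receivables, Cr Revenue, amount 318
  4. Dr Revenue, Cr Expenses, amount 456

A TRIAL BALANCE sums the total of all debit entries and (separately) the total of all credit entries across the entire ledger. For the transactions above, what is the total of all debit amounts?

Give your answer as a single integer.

Txn 1: debit+=39
Txn 2: debit+=181
Txn 3: debit+=318
Txn 4: debit+=456
Total debits = 994

Answer: 994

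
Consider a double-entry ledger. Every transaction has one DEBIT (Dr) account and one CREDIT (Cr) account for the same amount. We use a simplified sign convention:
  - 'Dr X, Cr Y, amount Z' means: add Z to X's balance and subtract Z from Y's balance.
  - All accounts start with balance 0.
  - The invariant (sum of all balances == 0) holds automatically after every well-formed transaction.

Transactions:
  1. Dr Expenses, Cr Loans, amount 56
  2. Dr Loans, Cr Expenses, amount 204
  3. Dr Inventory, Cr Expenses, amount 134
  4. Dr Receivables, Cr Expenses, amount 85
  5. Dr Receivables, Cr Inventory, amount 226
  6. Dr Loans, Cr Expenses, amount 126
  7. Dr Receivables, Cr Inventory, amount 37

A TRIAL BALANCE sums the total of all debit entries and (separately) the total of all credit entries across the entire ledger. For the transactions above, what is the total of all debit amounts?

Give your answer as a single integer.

Answer: 868

Derivation:
Txn 1: debit+=56
Txn 2: debit+=204
Txn 3: debit+=134
Txn 4: debit+=85
Txn 5: debit+=226
Txn 6: debit+=126
Txn 7: debit+=37
Total debits = 868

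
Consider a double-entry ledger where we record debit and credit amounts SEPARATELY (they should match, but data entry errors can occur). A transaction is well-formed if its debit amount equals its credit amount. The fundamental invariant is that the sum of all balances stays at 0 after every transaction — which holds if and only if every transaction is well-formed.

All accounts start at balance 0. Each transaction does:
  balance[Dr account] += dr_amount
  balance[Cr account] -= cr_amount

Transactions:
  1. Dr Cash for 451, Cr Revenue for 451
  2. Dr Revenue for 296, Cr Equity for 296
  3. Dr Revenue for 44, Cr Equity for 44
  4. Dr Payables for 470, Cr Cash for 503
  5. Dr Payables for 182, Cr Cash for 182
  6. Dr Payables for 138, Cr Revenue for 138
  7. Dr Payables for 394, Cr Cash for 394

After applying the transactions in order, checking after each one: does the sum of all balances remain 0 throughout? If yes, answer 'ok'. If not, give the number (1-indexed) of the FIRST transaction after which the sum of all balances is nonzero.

Answer: 4

Derivation:
After txn 1: dr=451 cr=451 sum_balances=0
After txn 2: dr=296 cr=296 sum_balances=0
After txn 3: dr=44 cr=44 sum_balances=0
After txn 4: dr=470 cr=503 sum_balances=-33
After txn 5: dr=182 cr=182 sum_balances=-33
After txn 6: dr=138 cr=138 sum_balances=-33
After txn 7: dr=394 cr=394 sum_balances=-33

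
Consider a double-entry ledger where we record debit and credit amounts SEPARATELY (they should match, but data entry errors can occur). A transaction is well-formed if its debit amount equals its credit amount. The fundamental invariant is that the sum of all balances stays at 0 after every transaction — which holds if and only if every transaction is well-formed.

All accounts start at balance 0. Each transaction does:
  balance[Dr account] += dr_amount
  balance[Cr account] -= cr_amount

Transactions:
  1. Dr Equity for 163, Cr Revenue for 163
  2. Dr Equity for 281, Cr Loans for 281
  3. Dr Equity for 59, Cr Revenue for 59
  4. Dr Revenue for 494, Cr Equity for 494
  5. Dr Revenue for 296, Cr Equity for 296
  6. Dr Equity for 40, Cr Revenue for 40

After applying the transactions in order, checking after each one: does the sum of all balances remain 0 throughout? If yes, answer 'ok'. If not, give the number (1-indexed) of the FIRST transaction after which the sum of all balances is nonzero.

Answer: ok

Derivation:
After txn 1: dr=163 cr=163 sum_balances=0
After txn 2: dr=281 cr=281 sum_balances=0
After txn 3: dr=59 cr=59 sum_balances=0
After txn 4: dr=494 cr=494 sum_balances=0
After txn 5: dr=296 cr=296 sum_balances=0
After txn 6: dr=40 cr=40 sum_balances=0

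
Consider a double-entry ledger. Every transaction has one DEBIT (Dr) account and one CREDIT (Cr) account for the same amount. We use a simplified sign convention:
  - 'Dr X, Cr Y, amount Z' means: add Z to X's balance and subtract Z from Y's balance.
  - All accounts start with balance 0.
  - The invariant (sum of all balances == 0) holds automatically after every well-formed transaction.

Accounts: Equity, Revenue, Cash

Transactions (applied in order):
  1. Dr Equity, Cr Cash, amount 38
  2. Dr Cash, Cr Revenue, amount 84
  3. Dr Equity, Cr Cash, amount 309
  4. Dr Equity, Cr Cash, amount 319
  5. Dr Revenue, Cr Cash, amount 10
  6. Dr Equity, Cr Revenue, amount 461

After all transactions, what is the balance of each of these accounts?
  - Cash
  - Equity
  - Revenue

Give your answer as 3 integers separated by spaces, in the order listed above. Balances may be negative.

Answer: -592 1127 -535

Derivation:
After txn 1 (Dr Equity, Cr Cash, amount 38): Cash=-38 Equity=38
After txn 2 (Dr Cash, Cr Revenue, amount 84): Cash=46 Equity=38 Revenue=-84
After txn 3 (Dr Equity, Cr Cash, amount 309): Cash=-263 Equity=347 Revenue=-84
After txn 4 (Dr Equity, Cr Cash, amount 319): Cash=-582 Equity=666 Revenue=-84
After txn 5 (Dr Revenue, Cr Cash, amount 10): Cash=-592 Equity=666 Revenue=-74
After txn 6 (Dr Equity, Cr Revenue, amount 461): Cash=-592 Equity=1127 Revenue=-535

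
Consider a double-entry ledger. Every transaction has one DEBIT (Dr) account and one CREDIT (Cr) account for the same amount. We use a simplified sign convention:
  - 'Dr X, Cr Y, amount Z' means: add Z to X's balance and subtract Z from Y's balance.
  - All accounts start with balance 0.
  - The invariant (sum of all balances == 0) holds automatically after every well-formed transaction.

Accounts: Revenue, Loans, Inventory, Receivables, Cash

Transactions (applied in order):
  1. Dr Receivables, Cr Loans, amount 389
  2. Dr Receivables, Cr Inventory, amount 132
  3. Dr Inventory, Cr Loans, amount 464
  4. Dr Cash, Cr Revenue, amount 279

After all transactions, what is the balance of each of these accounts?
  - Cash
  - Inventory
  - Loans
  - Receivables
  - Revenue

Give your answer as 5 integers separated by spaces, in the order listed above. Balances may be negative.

After txn 1 (Dr Receivables, Cr Loans, amount 389): Loans=-389 Receivables=389
After txn 2 (Dr Receivables, Cr Inventory, amount 132): Inventory=-132 Loans=-389 Receivables=521
After txn 3 (Dr Inventory, Cr Loans, amount 464): Inventory=332 Loans=-853 Receivables=521
After txn 4 (Dr Cash, Cr Revenue, amount 279): Cash=279 Inventory=332 Loans=-853 Receivables=521 Revenue=-279

Answer: 279 332 -853 521 -279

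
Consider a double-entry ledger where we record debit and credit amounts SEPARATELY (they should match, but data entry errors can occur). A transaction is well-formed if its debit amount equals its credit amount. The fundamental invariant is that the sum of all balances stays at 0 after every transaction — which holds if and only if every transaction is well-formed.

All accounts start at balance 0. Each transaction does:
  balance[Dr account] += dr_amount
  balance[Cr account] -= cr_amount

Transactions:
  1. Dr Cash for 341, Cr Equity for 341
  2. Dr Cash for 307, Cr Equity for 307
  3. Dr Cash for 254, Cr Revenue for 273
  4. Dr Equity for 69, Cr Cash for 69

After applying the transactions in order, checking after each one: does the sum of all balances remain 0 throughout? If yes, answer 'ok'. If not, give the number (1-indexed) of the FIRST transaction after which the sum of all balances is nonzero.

After txn 1: dr=341 cr=341 sum_balances=0
After txn 2: dr=307 cr=307 sum_balances=0
After txn 3: dr=254 cr=273 sum_balances=-19
After txn 4: dr=69 cr=69 sum_balances=-19

Answer: 3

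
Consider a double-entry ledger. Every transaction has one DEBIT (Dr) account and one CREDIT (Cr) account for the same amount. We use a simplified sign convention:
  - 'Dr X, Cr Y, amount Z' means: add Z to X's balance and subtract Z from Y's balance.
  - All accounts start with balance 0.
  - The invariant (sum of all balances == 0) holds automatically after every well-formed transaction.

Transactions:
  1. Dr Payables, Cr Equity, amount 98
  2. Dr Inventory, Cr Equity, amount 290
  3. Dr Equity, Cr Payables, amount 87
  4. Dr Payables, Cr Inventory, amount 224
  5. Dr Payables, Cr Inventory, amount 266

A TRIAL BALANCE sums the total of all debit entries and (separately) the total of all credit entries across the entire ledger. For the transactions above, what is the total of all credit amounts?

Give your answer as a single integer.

Answer: 965

Derivation:
Txn 1: credit+=98
Txn 2: credit+=290
Txn 3: credit+=87
Txn 4: credit+=224
Txn 5: credit+=266
Total credits = 965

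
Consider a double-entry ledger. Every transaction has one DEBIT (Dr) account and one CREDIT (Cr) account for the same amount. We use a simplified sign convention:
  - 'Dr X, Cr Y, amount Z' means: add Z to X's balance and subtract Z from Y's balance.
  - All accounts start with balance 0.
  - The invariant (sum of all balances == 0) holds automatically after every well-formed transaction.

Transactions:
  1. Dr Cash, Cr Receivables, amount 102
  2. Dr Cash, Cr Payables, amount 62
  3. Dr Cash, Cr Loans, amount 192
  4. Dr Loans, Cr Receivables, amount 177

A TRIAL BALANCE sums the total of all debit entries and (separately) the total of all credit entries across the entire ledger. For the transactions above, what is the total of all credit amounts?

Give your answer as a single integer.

Txn 1: credit+=102
Txn 2: credit+=62
Txn 3: credit+=192
Txn 4: credit+=177
Total credits = 533

Answer: 533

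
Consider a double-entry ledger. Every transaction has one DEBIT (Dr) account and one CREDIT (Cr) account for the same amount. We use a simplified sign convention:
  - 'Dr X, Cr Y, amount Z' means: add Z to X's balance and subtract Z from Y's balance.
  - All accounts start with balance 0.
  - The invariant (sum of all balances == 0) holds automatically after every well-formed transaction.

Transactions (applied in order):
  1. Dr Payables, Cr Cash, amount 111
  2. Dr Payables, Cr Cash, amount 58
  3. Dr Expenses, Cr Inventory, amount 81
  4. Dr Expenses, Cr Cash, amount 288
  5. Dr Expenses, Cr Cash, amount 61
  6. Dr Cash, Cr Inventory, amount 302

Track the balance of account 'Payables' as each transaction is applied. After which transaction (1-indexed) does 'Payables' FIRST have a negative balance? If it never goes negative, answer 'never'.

After txn 1: Payables=111
After txn 2: Payables=169
After txn 3: Payables=169
After txn 4: Payables=169
After txn 5: Payables=169
After txn 6: Payables=169

Answer: never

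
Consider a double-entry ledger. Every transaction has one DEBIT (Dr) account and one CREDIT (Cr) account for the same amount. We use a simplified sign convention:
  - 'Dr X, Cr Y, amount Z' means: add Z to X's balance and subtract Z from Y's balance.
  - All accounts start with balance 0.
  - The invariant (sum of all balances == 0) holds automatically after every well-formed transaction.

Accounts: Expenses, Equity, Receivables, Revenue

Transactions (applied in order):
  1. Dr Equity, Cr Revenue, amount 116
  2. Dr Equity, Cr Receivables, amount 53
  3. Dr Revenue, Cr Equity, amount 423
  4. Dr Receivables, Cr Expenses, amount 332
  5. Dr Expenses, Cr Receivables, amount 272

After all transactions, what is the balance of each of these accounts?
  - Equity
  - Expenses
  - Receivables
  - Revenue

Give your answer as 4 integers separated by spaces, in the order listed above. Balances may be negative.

After txn 1 (Dr Equity, Cr Revenue, amount 116): Equity=116 Revenue=-116
After txn 2 (Dr Equity, Cr Receivables, amount 53): Equity=169 Receivables=-53 Revenue=-116
After txn 3 (Dr Revenue, Cr Equity, amount 423): Equity=-254 Receivables=-53 Revenue=307
After txn 4 (Dr Receivables, Cr Expenses, amount 332): Equity=-254 Expenses=-332 Receivables=279 Revenue=307
After txn 5 (Dr Expenses, Cr Receivables, amount 272): Equity=-254 Expenses=-60 Receivables=7 Revenue=307

Answer: -254 -60 7 307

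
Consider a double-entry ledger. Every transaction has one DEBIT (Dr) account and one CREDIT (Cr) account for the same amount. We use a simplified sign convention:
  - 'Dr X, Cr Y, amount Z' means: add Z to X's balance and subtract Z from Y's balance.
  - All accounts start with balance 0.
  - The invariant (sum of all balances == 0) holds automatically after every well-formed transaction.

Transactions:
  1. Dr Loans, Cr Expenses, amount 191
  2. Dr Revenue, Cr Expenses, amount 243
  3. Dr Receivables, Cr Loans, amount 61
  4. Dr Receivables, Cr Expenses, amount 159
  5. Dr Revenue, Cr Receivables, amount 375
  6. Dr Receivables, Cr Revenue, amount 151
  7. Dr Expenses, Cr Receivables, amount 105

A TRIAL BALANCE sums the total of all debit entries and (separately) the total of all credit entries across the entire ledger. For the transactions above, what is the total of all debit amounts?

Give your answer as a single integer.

Answer: 1285

Derivation:
Txn 1: debit+=191
Txn 2: debit+=243
Txn 3: debit+=61
Txn 4: debit+=159
Txn 5: debit+=375
Txn 6: debit+=151
Txn 7: debit+=105
Total debits = 1285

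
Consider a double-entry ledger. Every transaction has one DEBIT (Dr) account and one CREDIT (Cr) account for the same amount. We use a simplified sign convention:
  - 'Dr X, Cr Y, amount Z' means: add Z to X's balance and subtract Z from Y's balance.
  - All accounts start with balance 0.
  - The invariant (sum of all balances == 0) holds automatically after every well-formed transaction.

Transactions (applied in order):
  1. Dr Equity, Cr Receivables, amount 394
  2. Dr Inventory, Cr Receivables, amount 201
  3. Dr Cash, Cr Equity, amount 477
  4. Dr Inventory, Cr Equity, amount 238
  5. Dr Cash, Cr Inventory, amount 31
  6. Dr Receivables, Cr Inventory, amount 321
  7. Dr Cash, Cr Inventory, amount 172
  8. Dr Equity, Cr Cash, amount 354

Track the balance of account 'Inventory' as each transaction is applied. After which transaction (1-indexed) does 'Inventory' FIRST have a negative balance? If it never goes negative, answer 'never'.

Answer: 7

Derivation:
After txn 1: Inventory=0
After txn 2: Inventory=201
After txn 3: Inventory=201
After txn 4: Inventory=439
After txn 5: Inventory=408
After txn 6: Inventory=87
After txn 7: Inventory=-85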